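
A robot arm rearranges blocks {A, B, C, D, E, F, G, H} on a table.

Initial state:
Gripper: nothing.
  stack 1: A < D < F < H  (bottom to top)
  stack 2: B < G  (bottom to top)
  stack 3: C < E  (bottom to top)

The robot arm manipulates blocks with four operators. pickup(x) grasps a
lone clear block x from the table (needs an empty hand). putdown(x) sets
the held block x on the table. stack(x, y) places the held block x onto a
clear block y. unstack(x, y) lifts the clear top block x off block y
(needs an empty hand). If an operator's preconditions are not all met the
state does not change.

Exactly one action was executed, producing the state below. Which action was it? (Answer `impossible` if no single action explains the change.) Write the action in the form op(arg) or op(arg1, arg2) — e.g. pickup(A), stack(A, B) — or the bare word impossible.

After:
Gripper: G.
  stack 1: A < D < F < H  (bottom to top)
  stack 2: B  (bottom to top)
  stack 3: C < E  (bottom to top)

target: towers=[A/D/F/H; B; C/E] holding=G
     unstack(G, B) → towers=[A/D/F/H; B; C/E] holding=G  ← match
     unstack(E, C) → towers=[A/D/F/H; B/G; C] holding=E
     unstack(H, F) → towers=[A/D/F; B/G; C/E] holding=H

unstack(G, B)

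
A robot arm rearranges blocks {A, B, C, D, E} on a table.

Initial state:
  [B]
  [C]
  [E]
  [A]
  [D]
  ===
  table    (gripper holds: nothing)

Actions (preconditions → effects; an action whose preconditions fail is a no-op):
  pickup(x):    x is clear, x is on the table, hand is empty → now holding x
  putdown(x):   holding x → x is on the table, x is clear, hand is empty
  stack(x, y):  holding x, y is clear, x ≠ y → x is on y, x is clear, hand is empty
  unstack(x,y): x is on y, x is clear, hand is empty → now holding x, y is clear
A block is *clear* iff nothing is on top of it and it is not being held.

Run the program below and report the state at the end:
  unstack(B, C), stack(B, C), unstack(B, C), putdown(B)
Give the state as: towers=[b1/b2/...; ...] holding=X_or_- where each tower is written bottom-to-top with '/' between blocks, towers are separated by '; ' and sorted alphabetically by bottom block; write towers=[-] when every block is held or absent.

step 1 (unstack(B, C)): towers=[D/A/E/C] holding=B
step 2 (stack(B, C)): towers=[D/A/E/C/B] holding=-
step 3 (unstack(B, C)): towers=[D/A/E/C] holding=B
step 4 (putdown(B)): towers=[B; D/A/E/C] holding=-

towers=[B; D/A/E/C] holding=-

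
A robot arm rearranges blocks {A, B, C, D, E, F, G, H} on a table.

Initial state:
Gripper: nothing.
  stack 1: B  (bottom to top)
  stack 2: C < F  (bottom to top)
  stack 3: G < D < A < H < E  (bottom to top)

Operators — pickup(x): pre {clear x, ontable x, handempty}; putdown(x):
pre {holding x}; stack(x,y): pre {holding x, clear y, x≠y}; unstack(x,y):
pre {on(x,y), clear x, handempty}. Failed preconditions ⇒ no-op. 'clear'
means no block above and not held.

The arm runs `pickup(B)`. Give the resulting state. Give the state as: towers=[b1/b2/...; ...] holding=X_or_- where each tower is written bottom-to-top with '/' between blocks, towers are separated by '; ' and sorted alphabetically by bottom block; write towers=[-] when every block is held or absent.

before: towers=[B; C/F; G/D/A/H/E] holding=-
pre[pickup(B)]: clear(B) ok, ontable(B) ok, handempty ok
all met → apply pickup(B)
after:  towers=[C/F; G/D/A/H/E] holding=B

towers=[C/F; G/D/A/H/E] holding=B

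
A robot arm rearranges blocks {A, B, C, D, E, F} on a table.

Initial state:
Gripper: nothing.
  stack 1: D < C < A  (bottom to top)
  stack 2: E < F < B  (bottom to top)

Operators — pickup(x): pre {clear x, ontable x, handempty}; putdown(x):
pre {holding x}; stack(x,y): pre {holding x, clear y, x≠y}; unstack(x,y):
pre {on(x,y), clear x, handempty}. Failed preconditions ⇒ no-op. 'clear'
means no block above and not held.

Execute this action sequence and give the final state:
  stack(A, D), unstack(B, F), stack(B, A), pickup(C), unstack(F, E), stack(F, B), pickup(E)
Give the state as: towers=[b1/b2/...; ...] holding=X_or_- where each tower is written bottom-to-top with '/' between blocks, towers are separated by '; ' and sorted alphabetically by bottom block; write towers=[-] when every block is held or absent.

step 1 (stack(A, D)) [no-op]: towers=[D/C/A; E/F/B] holding=-
step 2 (unstack(B, F)): towers=[D/C/A; E/F] holding=B
step 3 (stack(B, A)): towers=[D/C/A/B; E/F] holding=-
step 4 (pickup(C)) [no-op]: towers=[D/C/A/B; E/F] holding=-
step 5 (unstack(F, E)): towers=[D/C/A/B; E] holding=F
step 6 (stack(F, B)): towers=[D/C/A/B/F; E] holding=-
step 7 (pickup(E)): towers=[D/C/A/B/F] holding=E

towers=[D/C/A/B/F] holding=E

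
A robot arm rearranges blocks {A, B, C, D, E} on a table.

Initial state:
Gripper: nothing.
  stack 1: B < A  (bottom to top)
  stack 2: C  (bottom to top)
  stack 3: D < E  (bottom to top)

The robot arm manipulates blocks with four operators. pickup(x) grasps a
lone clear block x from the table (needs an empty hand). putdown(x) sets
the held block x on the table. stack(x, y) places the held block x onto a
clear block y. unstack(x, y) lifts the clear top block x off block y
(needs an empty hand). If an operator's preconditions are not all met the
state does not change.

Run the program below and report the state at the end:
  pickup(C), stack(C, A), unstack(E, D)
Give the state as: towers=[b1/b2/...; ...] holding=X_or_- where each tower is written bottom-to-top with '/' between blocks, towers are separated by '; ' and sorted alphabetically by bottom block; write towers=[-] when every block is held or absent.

towers=[B/A/C; D] holding=E

step 1 (pickup(C)): towers=[B/A; D/E] holding=C
step 2 (stack(C, A)): towers=[B/A/C; D/E] holding=-
step 3 (unstack(E, D)): towers=[B/A/C; D] holding=E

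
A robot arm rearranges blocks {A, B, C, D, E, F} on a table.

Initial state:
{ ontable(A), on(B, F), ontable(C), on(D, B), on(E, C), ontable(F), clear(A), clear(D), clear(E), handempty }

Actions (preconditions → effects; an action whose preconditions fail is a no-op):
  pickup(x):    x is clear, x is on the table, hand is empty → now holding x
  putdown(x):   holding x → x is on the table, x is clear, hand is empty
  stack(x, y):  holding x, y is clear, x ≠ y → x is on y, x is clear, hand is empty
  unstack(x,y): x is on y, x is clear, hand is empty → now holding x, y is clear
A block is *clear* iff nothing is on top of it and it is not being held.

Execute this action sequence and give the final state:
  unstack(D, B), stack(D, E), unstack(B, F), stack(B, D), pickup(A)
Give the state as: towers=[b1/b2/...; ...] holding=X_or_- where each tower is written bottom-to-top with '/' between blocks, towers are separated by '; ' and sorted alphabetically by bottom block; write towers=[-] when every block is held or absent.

step 1 (unstack(D, B)): towers=[A; C/E; F/B] holding=D
step 2 (stack(D, E)): towers=[A; C/E/D; F/B] holding=-
step 3 (unstack(B, F)): towers=[A; C/E/D; F] holding=B
step 4 (stack(B, D)): towers=[A; C/E/D/B; F] holding=-
step 5 (pickup(A)): towers=[C/E/D/B; F] holding=A

towers=[C/E/D/B; F] holding=A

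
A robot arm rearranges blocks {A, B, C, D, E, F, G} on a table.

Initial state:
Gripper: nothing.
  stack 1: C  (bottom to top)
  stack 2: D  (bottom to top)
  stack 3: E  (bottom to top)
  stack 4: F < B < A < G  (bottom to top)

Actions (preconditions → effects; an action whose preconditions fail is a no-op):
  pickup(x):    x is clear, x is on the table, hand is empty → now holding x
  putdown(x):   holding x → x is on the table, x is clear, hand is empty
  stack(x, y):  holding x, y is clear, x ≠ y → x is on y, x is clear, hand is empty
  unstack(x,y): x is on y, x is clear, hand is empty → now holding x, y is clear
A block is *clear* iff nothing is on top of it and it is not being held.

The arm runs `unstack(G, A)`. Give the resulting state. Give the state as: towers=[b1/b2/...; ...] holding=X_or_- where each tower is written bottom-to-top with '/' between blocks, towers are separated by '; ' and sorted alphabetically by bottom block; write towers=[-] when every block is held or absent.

towers=[C; D; E; F/B/A] holding=G

before: towers=[C; D; E; F/B/A/G] holding=-
pre[unstack(G, A)]: on(G,A) yes, clear(G) yes, handempty yes
all met → apply unstack(G, A)
after:  towers=[C; D; E; F/B/A] holding=G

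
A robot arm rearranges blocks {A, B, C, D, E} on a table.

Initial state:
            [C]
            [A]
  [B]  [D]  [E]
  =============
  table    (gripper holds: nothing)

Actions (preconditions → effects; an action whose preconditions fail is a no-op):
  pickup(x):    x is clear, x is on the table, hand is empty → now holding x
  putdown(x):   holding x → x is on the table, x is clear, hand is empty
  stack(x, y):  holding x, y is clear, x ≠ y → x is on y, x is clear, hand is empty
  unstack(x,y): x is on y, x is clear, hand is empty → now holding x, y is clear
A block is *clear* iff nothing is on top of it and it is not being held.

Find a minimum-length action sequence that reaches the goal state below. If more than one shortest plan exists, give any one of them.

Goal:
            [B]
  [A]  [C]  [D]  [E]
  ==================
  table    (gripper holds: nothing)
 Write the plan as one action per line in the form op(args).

pickup(B)
stack(B, D)
unstack(C, A)
putdown(C)
unstack(A, E)
putdown(A)

step 1 (pickup(B)): towers=[D; E/A/C] holding=B
step 2 (stack(B, D)): towers=[D/B; E/A/C] holding=-
step 3 (unstack(C, A)): towers=[D/B; E/A] holding=C
step 4 (putdown(C)): towers=[C; D/B; E/A] holding=-
step 5 (unstack(A, E)): towers=[C; D/B; E] holding=A
step 6 (putdown(A)): towers=[A; C; D/B; E] holding=-
goal check: towers=[A; C; D/B; E] holding=- — reached (length 6, optimal by BFS)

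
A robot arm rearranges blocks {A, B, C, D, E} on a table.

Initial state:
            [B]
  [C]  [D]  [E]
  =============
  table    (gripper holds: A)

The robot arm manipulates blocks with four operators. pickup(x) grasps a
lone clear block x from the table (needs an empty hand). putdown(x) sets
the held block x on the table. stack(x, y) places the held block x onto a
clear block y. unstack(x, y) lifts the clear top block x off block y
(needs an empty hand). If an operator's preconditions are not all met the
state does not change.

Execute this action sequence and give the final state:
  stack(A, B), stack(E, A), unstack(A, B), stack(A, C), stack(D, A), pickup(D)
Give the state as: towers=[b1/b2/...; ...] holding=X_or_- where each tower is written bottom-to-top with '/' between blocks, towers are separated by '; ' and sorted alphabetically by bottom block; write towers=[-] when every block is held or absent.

towers=[C/A; E/B] holding=D

step 1 (stack(A, B)): towers=[C; D; E/B/A] holding=-
step 2 (stack(E, A)) [no-op]: towers=[C; D; E/B/A] holding=-
step 3 (unstack(A, B)): towers=[C; D; E/B] holding=A
step 4 (stack(A, C)): towers=[C/A; D; E/B] holding=-
step 5 (stack(D, A)) [no-op]: towers=[C/A; D; E/B] holding=-
step 6 (pickup(D)): towers=[C/A; E/B] holding=D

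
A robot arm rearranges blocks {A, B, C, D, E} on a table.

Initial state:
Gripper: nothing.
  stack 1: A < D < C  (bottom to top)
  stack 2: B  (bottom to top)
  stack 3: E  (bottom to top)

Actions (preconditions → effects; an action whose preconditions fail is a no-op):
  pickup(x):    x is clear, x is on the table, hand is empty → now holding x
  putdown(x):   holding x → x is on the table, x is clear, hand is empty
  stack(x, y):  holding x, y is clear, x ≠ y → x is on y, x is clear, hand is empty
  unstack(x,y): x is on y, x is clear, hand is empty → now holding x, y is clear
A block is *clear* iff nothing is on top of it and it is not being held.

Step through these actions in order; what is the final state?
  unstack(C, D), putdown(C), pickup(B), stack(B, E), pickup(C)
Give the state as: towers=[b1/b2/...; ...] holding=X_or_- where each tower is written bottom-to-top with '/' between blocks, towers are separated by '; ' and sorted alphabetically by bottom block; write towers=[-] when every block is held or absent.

towers=[A/D; E/B] holding=C

step 1 (unstack(C, D)): towers=[A/D; B; E] holding=C
step 2 (putdown(C)): towers=[A/D; B; C; E] holding=-
step 3 (pickup(B)): towers=[A/D; C; E] holding=B
step 4 (stack(B, E)): towers=[A/D; C; E/B] holding=-
step 5 (pickup(C)): towers=[A/D; E/B] holding=C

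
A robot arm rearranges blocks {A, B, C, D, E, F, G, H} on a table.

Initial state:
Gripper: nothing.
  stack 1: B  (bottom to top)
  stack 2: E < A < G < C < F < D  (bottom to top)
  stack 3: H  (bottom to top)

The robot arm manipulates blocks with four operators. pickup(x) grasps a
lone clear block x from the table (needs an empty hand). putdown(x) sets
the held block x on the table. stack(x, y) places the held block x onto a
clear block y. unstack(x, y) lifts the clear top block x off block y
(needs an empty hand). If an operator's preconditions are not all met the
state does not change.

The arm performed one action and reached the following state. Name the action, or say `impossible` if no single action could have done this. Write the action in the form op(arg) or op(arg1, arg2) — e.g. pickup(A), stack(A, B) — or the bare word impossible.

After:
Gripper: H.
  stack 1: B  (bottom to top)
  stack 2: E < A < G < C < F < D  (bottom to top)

pickup(H)

target: towers=[B; E/A/G/C/F/D] holding=H
         pickup(H) → towers=[B; E/A/G/C/F/D] holding=H  ← match
         pickup(B) → towers=[E/A/G/C/F/D; H] holding=B
     unstack(D, F) → towers=[B; E/A/G/C/F; H] holding=D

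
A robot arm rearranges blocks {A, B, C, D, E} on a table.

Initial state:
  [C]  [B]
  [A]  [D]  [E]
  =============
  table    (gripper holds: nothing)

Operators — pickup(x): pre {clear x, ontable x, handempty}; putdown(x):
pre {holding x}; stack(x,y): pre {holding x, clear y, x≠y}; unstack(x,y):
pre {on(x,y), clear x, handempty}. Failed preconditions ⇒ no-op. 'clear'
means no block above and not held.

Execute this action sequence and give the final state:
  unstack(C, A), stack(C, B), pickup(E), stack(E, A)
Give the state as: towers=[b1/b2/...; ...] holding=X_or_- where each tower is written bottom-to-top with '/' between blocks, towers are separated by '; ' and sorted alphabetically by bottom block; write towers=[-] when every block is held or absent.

towers=[A/E; D/B/C] holding=-

step 1 (unstack(C, A)): towers=[A; D/B; E] holding=C
step 2 (stack(C, B)): towers=[A; D/B/C; E] holding=-
step 3 (pickup(E)): towers=[A; D/B/C] holding=E
step 4 (stack(E, A)): towers=[A/E; D/B/C] holding=-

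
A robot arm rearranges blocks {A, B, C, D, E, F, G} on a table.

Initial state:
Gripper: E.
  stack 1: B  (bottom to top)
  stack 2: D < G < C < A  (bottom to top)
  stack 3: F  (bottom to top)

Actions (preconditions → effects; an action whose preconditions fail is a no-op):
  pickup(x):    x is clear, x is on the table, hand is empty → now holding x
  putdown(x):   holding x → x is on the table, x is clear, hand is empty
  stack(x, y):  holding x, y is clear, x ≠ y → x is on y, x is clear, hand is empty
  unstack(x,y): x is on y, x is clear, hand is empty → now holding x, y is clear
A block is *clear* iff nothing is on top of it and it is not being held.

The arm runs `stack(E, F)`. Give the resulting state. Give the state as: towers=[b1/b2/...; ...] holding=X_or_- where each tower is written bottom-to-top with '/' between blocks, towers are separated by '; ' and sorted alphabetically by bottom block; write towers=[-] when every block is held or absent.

towers=[B; D/G/C/A; F/E] holding=-

before: towers=[B; D/G/C/A; F] holding=E
pre[stack(E, F)]: holding(E) ok, clear(F) ok, E≠F ok
all met → apply stack(E, F)
after:  towers=[B; D/G/C/A; F/E] holding=-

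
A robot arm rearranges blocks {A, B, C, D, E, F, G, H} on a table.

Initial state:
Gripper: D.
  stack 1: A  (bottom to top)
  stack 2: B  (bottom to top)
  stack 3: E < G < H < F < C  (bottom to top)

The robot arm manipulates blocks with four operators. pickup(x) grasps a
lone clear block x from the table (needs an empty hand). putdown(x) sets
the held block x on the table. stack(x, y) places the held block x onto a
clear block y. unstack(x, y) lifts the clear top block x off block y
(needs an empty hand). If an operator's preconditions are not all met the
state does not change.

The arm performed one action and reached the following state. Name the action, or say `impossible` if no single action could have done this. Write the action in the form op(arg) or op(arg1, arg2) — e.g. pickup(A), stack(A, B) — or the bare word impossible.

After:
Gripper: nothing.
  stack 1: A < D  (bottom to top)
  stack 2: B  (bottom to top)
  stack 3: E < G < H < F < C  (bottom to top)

target: towers=[A/D; B; E/G/H/F/C] holding=-
        putdown(D) → towers=[A; B; D; E/G/H/F/C] holding=-
       stack(D, A) → towers=[A/D; B; E/G/H/F/C] holding=-  ← match
       stack(D, B) → towers=[A; B/D; E/G/H/F/C] holding=-
       stack(D, C) → towers=[A; B; E/G/H/F/C/D] holding=-

stack(D, A)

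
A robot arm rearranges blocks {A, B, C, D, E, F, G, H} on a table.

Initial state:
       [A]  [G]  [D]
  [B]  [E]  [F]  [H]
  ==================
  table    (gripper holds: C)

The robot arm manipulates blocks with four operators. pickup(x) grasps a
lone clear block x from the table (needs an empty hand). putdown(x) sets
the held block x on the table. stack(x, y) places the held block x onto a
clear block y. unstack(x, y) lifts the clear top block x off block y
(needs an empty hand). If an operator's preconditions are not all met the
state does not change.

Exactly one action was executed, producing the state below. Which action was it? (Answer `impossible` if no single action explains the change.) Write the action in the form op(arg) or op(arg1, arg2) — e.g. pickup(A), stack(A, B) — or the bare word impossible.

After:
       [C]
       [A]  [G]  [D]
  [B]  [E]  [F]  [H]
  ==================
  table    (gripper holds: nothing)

stack(C, A)

target: towers=[B; E/A/C; F/G; H/D] holding=-
        putdown(C) → towers=[B; C; E/A; F/G; H/D] holding=-
       stack(C, G) → towers=[B; E/A; F/G/C; H/D] holding=-
       stack(C, A) → towers=[B; E/A/C; F/G; H/D] holding=-  ← match
       stack(C, B) → towers=[B/C; E/A; F/G; H/D] holding=-
       stack(C, D) → towers=[B; E/A; F/G; H/D/C] holding=-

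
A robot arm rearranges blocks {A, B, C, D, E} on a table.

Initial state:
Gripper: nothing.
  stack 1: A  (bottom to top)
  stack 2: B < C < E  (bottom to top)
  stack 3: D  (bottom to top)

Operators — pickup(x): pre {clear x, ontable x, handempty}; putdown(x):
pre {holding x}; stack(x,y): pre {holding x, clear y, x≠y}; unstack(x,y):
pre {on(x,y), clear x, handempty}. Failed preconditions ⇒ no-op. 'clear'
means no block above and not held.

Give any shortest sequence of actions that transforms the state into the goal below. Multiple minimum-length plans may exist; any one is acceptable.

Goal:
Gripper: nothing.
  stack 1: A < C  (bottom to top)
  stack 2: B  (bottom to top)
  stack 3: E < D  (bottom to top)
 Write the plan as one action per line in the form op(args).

step 1 (unstack(E, C)): towers=[A; B/C; D] holding=E
step 2 (putdown(E)): towers=[A; B/C; D; E] holding=-
step 3 (pickup(D)): towers=[A; B/C; E] holding=D
step 4 (stack(D, E)): towers=[A; B/C; E/D] holding=-
step 5 (unstack(C, B)): towers=[A; B; E/D] holding=C
step 6 (stack(C, A)): towers=[A/C; B; E/D] holding=-
goal check: towers=[A/C; B; E/D] holding=- — reached (length 6, optimal by BFS)

unstack(E, C)
putdown(E)
pickup(D)
stack(D, E)
unstack(C, B)
stack(C, A)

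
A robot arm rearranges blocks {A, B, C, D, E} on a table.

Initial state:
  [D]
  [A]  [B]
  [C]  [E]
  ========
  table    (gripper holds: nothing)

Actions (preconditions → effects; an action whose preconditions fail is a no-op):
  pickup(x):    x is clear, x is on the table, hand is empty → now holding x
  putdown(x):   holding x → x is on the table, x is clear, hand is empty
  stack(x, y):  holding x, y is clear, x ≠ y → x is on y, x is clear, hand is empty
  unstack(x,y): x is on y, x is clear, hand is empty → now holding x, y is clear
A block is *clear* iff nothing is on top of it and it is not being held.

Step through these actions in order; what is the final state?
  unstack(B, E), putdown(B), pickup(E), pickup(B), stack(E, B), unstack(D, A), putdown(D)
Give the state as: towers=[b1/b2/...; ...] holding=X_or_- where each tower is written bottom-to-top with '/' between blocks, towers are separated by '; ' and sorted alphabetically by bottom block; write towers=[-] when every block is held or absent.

step 1 (unstack(B, E)): towers=[C/A/D; E] holding=B
step 2 (putdown(B)): towers=[B; C/A/D; E] holding=-
step 3 (pickup(E)): towers=[B; C/A/D] holding=E
step 4 (pickup(B)) [no-op]: towers=[B; C/A/D] holding=E
step 5 (stack(E, B)): towers=[B/E; C/A/D] holding=-
step 6 (unstack(D, A)): towers=[B/E; C/A] holding=D
step 7 (putdown(D)): towers=[B/E; C/A; D] holding=-

towers=[B/E; C/A; D] holding=-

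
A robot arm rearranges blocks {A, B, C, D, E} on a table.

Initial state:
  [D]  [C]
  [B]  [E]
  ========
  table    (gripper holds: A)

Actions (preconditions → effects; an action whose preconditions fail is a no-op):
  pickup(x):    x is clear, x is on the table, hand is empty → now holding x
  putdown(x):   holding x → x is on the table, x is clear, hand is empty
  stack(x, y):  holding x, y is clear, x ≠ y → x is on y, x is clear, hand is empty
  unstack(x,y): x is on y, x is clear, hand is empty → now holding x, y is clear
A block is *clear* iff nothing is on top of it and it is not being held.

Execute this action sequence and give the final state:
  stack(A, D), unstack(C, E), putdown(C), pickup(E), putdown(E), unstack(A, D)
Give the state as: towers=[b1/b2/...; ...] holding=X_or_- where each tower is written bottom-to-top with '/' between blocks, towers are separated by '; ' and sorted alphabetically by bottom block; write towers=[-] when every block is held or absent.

towers=[B/D; C; E] holding=A

step 1 (stack(A, D)): towers=[B/D/A; E/C] holding=-
step 2 (unstack(C, E)): towers=[B/D/A; E] holding=C
step 3 (putdown(C)): towers=[B/D/A; C; E] holding=-
step 4 (pickup(E)): towers=[B/D/A; C] holding=E
step 5 (putdown(E)): towers=[B/D/A; C; E] holding=-
step 6 (unstack(A, D)): towers=[B/D; C; E] holding=A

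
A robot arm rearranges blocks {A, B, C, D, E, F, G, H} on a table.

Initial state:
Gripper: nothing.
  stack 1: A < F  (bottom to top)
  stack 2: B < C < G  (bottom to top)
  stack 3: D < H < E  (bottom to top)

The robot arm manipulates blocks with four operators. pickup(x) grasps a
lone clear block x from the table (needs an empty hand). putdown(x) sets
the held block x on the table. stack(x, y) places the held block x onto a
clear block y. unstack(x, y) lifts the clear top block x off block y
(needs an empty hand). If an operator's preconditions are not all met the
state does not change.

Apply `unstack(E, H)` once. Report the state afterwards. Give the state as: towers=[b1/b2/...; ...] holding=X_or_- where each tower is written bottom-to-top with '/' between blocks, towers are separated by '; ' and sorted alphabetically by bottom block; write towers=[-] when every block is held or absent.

towers=[A/F; B/C/G; D/H] holding=E

before: towers=[A/F; B/C/G; D/H/E] holding=-
pre[unstack(E, H)]: on(E,H) yes, clear(E) yes, handempty yes
all met → apply unstack(E, H)
after:  towers=[A/F; B/C/G; D/H] holding=E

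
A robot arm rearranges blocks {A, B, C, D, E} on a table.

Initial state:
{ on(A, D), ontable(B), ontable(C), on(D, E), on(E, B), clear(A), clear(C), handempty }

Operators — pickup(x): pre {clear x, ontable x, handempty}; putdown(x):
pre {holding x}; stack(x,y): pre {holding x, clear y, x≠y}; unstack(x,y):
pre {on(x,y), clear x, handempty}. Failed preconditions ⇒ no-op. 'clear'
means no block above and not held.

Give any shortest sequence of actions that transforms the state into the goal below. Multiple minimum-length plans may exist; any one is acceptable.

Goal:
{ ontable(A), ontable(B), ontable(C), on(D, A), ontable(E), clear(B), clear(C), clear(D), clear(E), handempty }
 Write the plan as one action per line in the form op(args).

unstack(A, D)
putdown(A)
unstack(D, E)
stack(D, A)
unstack(E, B)
putdown(E)

step 1 (unstack(A, D)): towers=[B/E/D; C] holding=A
step 2 (putdown(A)): towers=[A; B/E/D; C] holding=-
step 3 (unstack(D, E)): towers=[A; B/E; C] holding=D
step 4 (stack(D, A)): towers=[A/D; B/E; C] holding=-
step 5 (unstack(E, B)): towers=[A/D; B; C] holding=E
step 6 (putdown(E)): towers=[A/D; B; C; E] holding=-
goal check: towers=[A/D; B; C; E] holding=- — reached (length 6, optimal by BFS)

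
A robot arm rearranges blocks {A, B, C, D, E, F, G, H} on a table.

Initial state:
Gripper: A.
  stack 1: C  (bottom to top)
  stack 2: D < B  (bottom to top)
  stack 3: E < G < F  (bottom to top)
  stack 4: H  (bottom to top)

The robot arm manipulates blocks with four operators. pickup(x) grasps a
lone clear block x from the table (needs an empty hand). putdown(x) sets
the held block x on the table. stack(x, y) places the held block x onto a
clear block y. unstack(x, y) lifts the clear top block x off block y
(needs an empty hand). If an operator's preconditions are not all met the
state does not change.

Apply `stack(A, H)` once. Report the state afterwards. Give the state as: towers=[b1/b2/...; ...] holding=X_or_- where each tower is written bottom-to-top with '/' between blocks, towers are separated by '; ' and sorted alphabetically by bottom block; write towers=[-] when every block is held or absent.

before: towers=[C; D/B; E/G/F; H] holding=A
pre[stack(A, H)]: holding(A) ok, clear(H) ok, A≠H ok
all met → apply stack(A, H)
after:  towers=[C; D/B; E/G/F; H/A] holding=-

towers=[C; D/B; E/G/F; H/A] holding=-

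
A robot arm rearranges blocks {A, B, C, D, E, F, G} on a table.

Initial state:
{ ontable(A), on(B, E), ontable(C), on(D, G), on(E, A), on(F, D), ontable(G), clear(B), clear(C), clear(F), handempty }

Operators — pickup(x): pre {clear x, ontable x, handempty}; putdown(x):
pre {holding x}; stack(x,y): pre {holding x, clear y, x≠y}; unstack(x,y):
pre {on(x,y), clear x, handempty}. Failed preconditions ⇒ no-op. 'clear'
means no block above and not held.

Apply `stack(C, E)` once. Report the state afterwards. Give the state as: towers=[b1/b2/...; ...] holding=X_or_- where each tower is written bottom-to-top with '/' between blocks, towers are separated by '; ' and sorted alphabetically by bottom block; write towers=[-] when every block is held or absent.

towers=[A/E/B; C; G/D/F] holding=-

before: towers=[A/E/B; C; G/D/F] holding=-
pre[stack(C, E)]: holding(C) fail, clear(E) fail, C≠E ok
holding(C), clear(E) unmet → stack(C, E) is a no-op
after:  towers=[A/E/B; C; G/D/F] holding=-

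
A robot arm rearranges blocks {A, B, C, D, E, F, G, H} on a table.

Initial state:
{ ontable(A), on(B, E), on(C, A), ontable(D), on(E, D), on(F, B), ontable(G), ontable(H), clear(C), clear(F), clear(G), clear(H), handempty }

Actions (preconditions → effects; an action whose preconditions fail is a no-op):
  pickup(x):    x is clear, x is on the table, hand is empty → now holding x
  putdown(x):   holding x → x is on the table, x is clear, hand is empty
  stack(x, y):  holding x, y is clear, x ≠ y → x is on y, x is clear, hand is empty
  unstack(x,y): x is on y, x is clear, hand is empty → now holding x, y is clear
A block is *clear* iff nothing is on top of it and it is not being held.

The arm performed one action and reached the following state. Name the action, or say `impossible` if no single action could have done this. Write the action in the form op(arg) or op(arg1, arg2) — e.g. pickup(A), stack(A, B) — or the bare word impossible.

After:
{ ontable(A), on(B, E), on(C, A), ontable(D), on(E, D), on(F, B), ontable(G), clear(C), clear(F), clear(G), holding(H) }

target: towers=[A/C; D/E/B/F; G] holding=H
         pickup(G) → towers=[A/C; D/E/B/F; H] holding=G
         pickup(H) → towers=[A/C; D/E/B/F; G] holding=H  ← match
     unstack(F, B) → towers=[A/C; D/E/B; G; H] holding=F
     unstack(C, A) → towers=[A; D/E/B/F; G; H] holding=C

pickup(H)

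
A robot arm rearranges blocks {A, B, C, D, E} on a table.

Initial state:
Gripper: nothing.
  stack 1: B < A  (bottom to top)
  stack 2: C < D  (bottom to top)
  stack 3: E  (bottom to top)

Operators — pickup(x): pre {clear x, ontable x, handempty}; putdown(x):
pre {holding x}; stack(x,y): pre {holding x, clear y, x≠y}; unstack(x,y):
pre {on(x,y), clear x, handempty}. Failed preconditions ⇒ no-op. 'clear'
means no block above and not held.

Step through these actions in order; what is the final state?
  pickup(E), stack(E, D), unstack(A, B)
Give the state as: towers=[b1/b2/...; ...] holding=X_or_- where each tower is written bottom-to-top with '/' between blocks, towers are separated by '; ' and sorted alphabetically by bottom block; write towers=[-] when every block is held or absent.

step 1 (pickup(E)): towers=[B/A; C/D] holding=E
step 2 (stack(E, D)): towers=[B/A; C/D/E] holding=-
step 3 (unstack(A, B)): towers=[B; C/D/E] holding=A

towers=[B; C/D/E] holding=A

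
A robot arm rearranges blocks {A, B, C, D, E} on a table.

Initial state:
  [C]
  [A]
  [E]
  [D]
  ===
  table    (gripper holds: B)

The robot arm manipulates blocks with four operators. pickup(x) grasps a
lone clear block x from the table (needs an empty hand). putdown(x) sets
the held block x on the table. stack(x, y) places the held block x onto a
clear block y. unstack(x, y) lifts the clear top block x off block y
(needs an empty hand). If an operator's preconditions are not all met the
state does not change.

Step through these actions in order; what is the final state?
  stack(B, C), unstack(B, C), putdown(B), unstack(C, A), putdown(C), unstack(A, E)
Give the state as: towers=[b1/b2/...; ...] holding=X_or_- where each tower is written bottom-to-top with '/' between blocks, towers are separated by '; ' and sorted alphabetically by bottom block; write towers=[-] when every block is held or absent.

towers=[B; C; D/E] holding=A

step 1 (stack(B, C)): towers=[D/E/A/C/B] holding=-
step 2 (unstack(B, C)): towers=[D/E/A/C] holding=B
step 3 (putdown(B)): towers=[B; D/E/A/C] holding=-
step 4 (unstack(C, A)): towers=[B; D/E/A] holding=C
step 5 (putdown(C)): towers=[B; C; D/E/A] holding=-
step 6 (unstack(A, E)): towers=[B; C; D/E] holding=A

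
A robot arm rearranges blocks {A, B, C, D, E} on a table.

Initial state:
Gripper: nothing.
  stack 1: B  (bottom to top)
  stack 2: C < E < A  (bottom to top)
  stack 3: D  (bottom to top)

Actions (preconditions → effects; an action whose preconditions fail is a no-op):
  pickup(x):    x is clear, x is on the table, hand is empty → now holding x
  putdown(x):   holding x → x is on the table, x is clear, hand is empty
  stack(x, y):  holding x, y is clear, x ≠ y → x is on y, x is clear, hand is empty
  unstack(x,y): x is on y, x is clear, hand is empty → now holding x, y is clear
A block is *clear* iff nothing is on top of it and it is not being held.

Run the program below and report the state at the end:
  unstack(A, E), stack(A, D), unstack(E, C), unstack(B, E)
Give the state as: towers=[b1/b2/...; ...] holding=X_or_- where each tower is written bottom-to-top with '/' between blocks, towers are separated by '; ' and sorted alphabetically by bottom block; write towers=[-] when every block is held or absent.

step 1 (unstack(A, E)): towers=[B; C/E; D] holding=A
step 2 (stack(A, D)): towers=[B; C/E; D/A] holding=-
step 3 (unstack(E, C)): towers=[B; C; D/A] holding=E
step 4 (unstack(B, E)) [no-op]: towers=[B; C; D/A] holding=E

towers=[B; C; D/A] holding=E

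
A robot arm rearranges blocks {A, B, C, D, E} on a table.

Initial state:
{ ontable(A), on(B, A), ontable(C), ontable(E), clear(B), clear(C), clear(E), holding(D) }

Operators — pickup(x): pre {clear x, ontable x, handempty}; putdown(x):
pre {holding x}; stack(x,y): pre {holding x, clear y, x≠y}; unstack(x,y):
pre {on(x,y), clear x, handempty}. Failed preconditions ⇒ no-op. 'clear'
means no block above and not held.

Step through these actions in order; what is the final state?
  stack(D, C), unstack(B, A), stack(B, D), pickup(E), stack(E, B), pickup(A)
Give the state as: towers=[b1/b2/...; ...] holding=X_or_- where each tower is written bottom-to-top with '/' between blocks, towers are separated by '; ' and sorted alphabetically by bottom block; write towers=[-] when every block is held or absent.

step 1 (stack(D, C)): towers=[A/B; C/D; E] holding=-
step 2 (unstack(B, A)): towers=[A; C/D; E] holding=B
step 3 (stack(B, D)): towers=[A; C/D/B; E] holding=-
step 4 (pickup(E)): towers=[A; C/D/B] holding=E
step 5 (stack(E, B)): towers=[A; C/D/B/E] holding=-
step 6 (pickup(A)): towers=[C/D/B/E] holding=A

towers=[C/D/B/E] holding=A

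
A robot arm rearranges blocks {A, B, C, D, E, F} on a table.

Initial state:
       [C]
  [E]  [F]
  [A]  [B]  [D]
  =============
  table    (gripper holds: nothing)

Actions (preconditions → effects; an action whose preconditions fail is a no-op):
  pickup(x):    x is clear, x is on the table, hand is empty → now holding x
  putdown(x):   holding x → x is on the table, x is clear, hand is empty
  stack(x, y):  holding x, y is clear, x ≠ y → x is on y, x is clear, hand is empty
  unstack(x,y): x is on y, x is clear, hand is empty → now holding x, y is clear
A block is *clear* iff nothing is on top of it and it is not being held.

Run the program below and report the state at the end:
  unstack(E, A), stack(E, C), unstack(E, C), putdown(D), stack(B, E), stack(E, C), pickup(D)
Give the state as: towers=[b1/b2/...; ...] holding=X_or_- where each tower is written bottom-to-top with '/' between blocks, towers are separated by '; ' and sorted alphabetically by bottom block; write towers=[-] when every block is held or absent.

towers=[A; B/F/C/E] holding=D

step 1 (unstack(E, A)): towers=[A; B/F/C; D] holding=E
step 2 (stack(E, C)): towers=[A; B/F/C/E; D] holding=-
step 3 (unstack(E, C)): towers=[A; B/F/C; D] holding=E
step 4 (putdown(D)) [no-op]: towers=[A; B/F/C; D] holding=E
step 5 (stack(B, E)) [no-op]: towers=[A; B/F/C; D] holding=E
step 6 (stack(E, C)): towers=[A; B/F/C/E; D] holding=-
step 7 (pickup(D)): towers=[A; B/F/C/E] holding=D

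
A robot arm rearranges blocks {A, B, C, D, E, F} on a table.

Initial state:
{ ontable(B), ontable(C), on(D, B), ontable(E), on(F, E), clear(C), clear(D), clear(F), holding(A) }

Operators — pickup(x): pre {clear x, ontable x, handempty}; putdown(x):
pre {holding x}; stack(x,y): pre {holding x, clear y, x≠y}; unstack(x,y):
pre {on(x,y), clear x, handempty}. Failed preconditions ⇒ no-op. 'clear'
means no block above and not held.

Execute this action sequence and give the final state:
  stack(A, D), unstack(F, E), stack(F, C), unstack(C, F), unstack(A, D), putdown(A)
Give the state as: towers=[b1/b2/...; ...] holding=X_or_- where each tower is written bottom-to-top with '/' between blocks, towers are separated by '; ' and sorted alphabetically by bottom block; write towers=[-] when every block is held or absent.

step 1 (stack(A, D)): towers=[B/D/A; C; E/F] holding=-
step 2 (unstack(F, E)): towers=[B/D/A; C; E] holding=F
step 3 (stack(F, C)): towers=[B/D/A; C/F; E] holding=-
step 4 (unstack(C, F)) [no-op]: towers=[B/D/A; C/F; E] holding=-
step 5 (unstack(A, D)): towers=[B/D; C/F; E] holding=A
step 6 (putdown(A)): towers=[A; B/D; C/F; E] holding=-

towers=[A; B/D; C/F; E] holding=-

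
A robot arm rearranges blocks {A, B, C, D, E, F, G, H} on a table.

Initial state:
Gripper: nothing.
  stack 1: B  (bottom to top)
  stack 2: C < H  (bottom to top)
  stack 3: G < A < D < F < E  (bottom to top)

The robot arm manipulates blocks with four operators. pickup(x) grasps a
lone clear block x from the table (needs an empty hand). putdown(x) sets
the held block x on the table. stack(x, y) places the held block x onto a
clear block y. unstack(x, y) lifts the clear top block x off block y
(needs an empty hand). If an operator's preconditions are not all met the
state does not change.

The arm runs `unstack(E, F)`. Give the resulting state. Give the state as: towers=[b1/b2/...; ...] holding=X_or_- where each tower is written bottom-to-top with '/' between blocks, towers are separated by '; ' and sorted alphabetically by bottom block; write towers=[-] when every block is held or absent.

towers=[B; C/H; G/A/D/F] holding=E

before: towers=[B; C/H; G/A/D/F/E] holding=-
pre[unstack(E, F)]: on(E,F) ok, clear(E) ok, handempty ok
all met → apply unstack(E, F)
after:  towers=[B; C/H; G/A/D/F] holding=E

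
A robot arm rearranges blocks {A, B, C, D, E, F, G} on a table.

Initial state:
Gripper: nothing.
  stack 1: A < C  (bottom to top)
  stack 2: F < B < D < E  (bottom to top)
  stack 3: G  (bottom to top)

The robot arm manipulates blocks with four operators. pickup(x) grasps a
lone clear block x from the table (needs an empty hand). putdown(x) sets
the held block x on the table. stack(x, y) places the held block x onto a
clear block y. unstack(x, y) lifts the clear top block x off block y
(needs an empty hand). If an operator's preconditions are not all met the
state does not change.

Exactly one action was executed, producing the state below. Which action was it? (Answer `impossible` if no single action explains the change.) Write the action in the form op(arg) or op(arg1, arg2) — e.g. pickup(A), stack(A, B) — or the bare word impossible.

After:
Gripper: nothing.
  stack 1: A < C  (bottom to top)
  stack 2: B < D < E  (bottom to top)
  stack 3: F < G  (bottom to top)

impossible

target: towers=[A/C; B/D/E; F/G] holding=-
         pickup(G) → towers=[A/C; F/B/D/E] holding=G
     unstack(E, D) → towers=[A/C; F/B/D; G] holding=E
     unstack(C, A) → towers=[A; F/B/D/E; G] holding=C
none of the 3 applicable actions match → impossible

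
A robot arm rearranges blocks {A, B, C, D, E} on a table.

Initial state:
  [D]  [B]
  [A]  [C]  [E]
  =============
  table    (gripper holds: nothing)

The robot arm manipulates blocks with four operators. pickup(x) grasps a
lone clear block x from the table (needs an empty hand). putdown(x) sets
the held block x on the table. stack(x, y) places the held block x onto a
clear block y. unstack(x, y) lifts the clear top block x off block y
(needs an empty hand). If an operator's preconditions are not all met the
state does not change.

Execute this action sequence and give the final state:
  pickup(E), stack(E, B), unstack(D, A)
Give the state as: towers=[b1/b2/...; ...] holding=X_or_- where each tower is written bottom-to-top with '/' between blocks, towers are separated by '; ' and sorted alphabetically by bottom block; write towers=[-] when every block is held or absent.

step 1 (pickup(E)): towers=[A/D; C/B] holding=E
step 2 (stack(E, B)): towers=[A/D; C/B/E] holding=-
step 3 (unstack(D, A)): towers=[A; C/B/E] holding=D

towers=[A; C/B/E] holding=D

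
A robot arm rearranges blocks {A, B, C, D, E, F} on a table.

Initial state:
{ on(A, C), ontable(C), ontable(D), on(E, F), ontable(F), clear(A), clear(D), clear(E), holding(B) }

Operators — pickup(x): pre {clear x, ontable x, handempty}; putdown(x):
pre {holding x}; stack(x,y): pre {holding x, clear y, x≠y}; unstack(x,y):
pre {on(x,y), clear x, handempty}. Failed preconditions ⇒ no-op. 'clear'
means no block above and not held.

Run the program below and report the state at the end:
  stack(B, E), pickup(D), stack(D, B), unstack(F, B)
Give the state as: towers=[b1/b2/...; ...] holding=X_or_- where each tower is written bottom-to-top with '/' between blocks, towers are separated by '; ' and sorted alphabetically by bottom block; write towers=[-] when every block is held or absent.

step 1 (stack(B, E)): towers=[C/A; D; F/E/B] holding=-
step 2 (pickup(D)): towers=[C/A; F/E/B] holding=D
step 3 (stack(D, B)): towers=[C/A; F/E/B/D] holding=-
step 4 (unstack(F, B)) [no-op]: towers=[C/A; F/E/B/D] holding=-

towers=[C/A; F/E/B/D] holding=-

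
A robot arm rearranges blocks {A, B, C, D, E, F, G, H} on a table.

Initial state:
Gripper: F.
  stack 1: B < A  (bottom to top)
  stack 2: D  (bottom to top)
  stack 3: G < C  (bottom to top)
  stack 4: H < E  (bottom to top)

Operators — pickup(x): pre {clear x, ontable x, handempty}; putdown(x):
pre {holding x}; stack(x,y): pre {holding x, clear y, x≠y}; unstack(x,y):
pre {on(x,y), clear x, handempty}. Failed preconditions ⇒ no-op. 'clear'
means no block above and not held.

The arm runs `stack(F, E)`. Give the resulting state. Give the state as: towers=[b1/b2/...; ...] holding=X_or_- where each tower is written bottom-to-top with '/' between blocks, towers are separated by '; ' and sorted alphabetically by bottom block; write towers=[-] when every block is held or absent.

before: towers=[B/A; D; G/C; H/E] holding=F
pre[stack(F, E)]: holding(F) ✓, clear(E) ✓, F≠E ✓
all met → apply stack(F, E)
after:  towers=[B/A; D; G/C; H/E/F] holding=-

towers=[B/A; D; G/C; H/E/F] holding=-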